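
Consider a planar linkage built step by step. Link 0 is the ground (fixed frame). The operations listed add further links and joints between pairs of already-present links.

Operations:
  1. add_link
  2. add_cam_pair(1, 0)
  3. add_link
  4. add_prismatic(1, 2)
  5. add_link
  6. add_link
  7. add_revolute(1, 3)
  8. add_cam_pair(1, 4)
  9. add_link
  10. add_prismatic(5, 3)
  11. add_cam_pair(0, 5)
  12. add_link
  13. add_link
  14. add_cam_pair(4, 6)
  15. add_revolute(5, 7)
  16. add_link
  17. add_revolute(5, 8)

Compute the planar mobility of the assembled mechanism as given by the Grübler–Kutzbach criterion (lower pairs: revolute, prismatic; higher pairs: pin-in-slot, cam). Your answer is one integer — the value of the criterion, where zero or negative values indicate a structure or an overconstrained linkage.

M = 10

link 0 = ground. State L|J1|J2 = 1|0|0
+link1  2|0|0
C(1,0) f=2→J2  2|0|1
+link2  3|0|1
P(1,2) f=1→J1  3|1|1
+link3  4|1|1
+link4  5|1|1
R(1,3) f=1→J1  5|2|1
C(1,4) f=2→J2  5|2|2
+link5  6|2|2
P(5,3) f=1→J1  6|3|2
C(0,5) f=2→J2  6|3|3
+link6  7|3|3
+link7  8|3|3
C(4,6) f=2→J2  8|3|4
R(5,7) f=1→J1  8|4|4
+link8  9|4|4
R(5,8) f=1→J1  9|5|4
M = 3(9−1)−2·5−4 = 24−10−4 = 10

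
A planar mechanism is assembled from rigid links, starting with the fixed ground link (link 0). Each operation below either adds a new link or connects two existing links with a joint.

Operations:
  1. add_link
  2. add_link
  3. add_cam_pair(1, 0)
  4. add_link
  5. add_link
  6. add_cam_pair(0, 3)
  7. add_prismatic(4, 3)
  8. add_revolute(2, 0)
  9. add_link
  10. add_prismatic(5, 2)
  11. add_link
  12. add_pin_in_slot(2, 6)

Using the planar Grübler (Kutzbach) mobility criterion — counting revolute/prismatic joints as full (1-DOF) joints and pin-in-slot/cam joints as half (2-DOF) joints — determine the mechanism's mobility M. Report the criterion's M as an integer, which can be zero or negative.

M = 9

L=1 J1=0 J2=0
add link → L=2 J1=0 J2=0
add link → L=3 J1=0 J2=0
C@1,0 dof=2 J2 → L=3 J1=0 J2=1
add link → L=4 J1=0 J2=1
add link → L=5 J1=0 J2=1
C@0,3 dof=2 J2 → L=5 J1=0 J2=2
P@4,3 dof=1 J1 → L=5 J1=1 J2=2
R@2,0 dof=1 J1 → L=5 J1=2 J2=2
add link → L=6 J1=2 J2=2
P@5,2 dof=1 J1 → L=6 J1=3 J2=2
add link → L=7 J1=3 J2=2
PS@2,6 dof=2 J2 → L=7 J1=3 J2=3
M=3(L−1)−2J1−J2=3·6−2·3−3=9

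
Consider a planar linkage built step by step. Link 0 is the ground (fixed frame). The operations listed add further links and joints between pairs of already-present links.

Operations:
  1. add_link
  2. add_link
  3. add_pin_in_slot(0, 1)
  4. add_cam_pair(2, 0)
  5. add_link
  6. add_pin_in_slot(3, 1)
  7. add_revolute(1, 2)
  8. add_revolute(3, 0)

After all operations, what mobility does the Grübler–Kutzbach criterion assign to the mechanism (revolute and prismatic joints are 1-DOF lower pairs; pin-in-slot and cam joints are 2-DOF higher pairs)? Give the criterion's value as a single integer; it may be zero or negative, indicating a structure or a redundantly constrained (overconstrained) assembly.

ground; <1,0,0>
#1 <2,0,0>
#2 <3,0,0>
PS:0↔1 J2 <3,0,1>
C:2↔0 J2 <3,0,2>
#3 <4,0,2>
PS:3↔1 J2 <4,0,3>
R:1↔2 J1 <4,1,3>
R:3↔0 J1 <4,2,3>
3×3 − 2×2 − 1×3 = 2

M = 2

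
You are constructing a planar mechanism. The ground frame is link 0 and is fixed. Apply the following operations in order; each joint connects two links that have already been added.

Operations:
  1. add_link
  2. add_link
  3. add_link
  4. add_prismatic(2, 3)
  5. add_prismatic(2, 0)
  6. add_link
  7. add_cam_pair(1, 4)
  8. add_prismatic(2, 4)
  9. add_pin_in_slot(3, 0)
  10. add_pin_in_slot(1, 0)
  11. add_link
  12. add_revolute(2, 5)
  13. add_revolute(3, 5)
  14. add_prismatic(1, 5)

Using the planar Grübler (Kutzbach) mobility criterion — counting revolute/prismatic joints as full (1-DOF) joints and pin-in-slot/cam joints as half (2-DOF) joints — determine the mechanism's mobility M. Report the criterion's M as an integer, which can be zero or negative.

M = 0

ground; <1,0,0>
#1 <2,0,0>
#2 <3,0,0>
#3 <4,0,0>
P:2↔3 J1 <4,1,0>
P:2↔0 J1 <4,2,0>
#4 <5,2,0>
C:1↔4 J2 <5,2,1>
P:2↔4 J1 <5,3,1>
PS:3↔0 J2 <5,3,2>
PS:1↔0 J2 <5,3,3>
#5 <6,3,3>
R:2↔5 J1 <6,4,3>
R:3↔5 J1 <6,5,3>
P:1↔5 J1 <6,6,3>
3×5 − 2×6 − 1×3 = 0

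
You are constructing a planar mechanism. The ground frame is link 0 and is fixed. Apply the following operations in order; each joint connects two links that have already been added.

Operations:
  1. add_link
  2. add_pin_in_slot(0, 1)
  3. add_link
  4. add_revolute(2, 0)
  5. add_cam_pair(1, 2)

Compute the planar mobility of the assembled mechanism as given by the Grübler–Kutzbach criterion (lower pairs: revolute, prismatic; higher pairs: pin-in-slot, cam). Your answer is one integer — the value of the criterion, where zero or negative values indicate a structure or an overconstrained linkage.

M = 2

(L,J1,J2)=(1,0,0); link0 fixed
link1: (2,0,0)
PS 0-1 [J2]: (2,0,1)
link2: (3,0,1)
R 2-0 [J1]: (3,1,1)
C 1-2 [J2]: (3,1,2)
Grübler: 3·2 − 2·1 − 2 = 2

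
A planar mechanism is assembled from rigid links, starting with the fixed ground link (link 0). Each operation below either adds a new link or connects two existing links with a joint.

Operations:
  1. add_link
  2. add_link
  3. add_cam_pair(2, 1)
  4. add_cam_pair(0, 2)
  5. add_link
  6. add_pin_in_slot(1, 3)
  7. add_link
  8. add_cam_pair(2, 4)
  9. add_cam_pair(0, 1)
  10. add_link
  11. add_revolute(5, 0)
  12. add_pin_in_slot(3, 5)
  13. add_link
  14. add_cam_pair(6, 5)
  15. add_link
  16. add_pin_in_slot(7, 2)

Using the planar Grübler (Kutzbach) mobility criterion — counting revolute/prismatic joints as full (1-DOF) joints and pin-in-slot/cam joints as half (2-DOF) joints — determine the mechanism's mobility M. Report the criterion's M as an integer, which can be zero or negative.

L=1 J1=0 J2=0
add link → L=2 J1=0 J2=0
add link → L=3 J1=0 J2=0
C@2,1 dof=2 J2 → L=3 J1=0 J2=1
C@0,2 dof=2 J2 → L=3 J1=0 J2=2
add link → L=4 J1=0 J2=2
PS@1,3 dof=2 J2 → L=4 J1=0 J2=3
add link → L=5 J1=0 J2=3
C@2,4 dof=2 J2 → L=5 J1=0 J2=4
C@0,1 dof=2 J2 → L=5 J1=0 J2=5
add link → L=6 J1=0 J2=5
R@5,0 dof=1 J1 → L=6 J1=1 J2=5
PS@3,5 dof=2 J2 → L=6 J1=1 J2=6
add link → L=7 J1=1 J2=6
C@6,5 dof=2 J2 → L=7 J1=1 J2=7
add link → L=8 J1=1 J2=7
PS@7,2 dof=2 J2 → L=8 J1=1 J2=8
M=3(L−1)−2J1−J2=3·7−2·1−8=11

M = 11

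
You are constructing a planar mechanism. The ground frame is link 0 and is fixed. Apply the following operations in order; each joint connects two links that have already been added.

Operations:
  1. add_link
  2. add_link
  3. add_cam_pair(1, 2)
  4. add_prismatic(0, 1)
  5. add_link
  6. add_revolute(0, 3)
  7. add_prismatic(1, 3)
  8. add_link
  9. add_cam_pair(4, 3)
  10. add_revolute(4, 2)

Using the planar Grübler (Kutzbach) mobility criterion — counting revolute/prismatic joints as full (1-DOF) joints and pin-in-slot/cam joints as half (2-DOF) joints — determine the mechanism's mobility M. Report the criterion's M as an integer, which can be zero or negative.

[1;0;0] (link 0 is ground)
L+ [2;0;0]
L+ [3;0;0]
C(1,2)∈J2 [3;0;1]
P(0,1)∈J1 [3;1;1]
L+ [4;1;1]
R(0,3)∈J1 [4;2;1]
P(1,3)∈J1 [4;3;1]
L+ [5;3;1]
C(4,3)∈J2 [5;3;2]
R(4,2)∈J1 [5;4;2]
mobility = 12 − 8 − 2 = 2

M = 2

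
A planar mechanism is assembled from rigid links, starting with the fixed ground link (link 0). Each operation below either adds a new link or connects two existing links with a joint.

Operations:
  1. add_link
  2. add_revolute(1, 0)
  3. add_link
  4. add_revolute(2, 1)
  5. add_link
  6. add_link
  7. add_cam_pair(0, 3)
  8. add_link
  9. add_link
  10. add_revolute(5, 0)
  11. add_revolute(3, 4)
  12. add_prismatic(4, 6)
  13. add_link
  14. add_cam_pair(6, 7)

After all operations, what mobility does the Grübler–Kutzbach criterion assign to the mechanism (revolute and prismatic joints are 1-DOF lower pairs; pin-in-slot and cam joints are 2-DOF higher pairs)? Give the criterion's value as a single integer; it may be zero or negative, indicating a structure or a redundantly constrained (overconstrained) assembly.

M = 9

link 0 = ground. State L|J1|J2 = 1|0|0
+link1  2|0|0
R(1,0) f=1→J1  2|1|0
+link2  3|1|0
R(2,1) f=1→J1  3|2|0
+link3  4|2|0
+link4  5|2|0
C(0,3) f=2→J2  5|2|1
+link5  6|2|1
+link6  7|2|1
R(5,0) f=1→J1  7|3|1
R(3,4) f=1→J1  7|4|1
P(4,6) f=1→J1  7|5|1
+link7  8|5|1
C(6,7) f=2→J2  8|5|2
M = 3(8−1)−2·5−2 = 21−10−2 = 9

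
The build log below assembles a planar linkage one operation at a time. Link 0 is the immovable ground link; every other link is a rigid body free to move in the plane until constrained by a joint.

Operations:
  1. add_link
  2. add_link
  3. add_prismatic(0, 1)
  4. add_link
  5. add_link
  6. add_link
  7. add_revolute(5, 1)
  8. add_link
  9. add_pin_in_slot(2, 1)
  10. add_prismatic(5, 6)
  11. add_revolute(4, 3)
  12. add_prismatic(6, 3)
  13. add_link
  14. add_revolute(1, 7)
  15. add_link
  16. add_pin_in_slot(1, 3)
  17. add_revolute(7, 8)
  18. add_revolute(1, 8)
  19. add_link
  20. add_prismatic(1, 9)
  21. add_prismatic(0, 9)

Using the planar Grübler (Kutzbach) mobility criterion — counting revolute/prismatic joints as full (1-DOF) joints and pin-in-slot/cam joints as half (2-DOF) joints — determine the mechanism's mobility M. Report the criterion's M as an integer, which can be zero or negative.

M = 5

[1;0;0] (link 0 is ground)
L+ [2;0;0]
L+ [3;0;0]
P(0,1)∈J1 [3;1;0]
L+ [4;1;0]
L+ [5;1;0]
L+ [6;1;0]
R(5,1)∈J1 [6;2;0]
L+ [7;2;0]
PS(2,1)∈J2 [7;2;1]
P(5,6)∈J1 [7;3;1]
R(4,3)∈J1 [7;4;1]
P(6,3)∈J1 [7;5;1]
L+ [8;5;1]
R(1,7)∈J1 [8;6;1]
L+ [9;6;1]
PS(1,3)∈J2 [9;6;2]
R(7,8)∈J1 [9;7;2]
R(1,8)∈J1 [9;8;2]
L+ [10;8;2]
P(1,9)∈J1 [10;9;2]
P(0,9)∈J1 [10;10;2]
mobility = 27 − 20 − 2 = 5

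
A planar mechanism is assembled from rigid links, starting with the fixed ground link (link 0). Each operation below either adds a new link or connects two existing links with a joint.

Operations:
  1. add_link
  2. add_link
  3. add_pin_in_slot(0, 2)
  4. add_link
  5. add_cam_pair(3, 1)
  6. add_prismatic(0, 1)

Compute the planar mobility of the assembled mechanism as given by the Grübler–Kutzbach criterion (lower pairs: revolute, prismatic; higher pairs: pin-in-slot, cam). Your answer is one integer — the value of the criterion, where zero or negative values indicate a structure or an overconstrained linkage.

L=1 J1=0 J2=0
add link → L=2 J1=0 J2=0
add link → L=3 J1=0 J2=0
PS@0,2 dof=2 J2 → L=3 J1=0 J2=1
add link → L=4 J1=0 J2=1
C@3,1 dof=2 J2 → L=4 J1=0 J2=2
P@0,1 dof=1 J1 → L=4 J1=1 J2=2
M=3(L−1)−2J1−J2=3·3−2·1−2=5

M = 5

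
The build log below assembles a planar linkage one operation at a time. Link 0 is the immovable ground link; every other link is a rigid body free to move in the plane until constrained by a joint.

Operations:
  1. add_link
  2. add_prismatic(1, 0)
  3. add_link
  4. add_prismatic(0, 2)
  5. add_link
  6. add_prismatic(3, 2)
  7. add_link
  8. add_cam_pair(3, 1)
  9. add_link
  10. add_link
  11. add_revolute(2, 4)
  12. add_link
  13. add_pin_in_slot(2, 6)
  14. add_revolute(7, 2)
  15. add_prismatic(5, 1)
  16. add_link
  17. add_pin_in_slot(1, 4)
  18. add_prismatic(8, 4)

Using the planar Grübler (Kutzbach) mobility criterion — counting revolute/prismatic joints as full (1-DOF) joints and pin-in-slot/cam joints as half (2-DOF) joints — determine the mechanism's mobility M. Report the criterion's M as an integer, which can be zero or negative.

[1;0;0] (link 0 is ground)
L+ [2;0;0]
P(1,0)∈J1 [2;1;0]
L+ [3;1;0]
P(0,2)∈J1 [3;2;0]
L+ [4;2;0]
P(3,2)∈J1 [4;3;0]
L+ [5;3;0]
C(3,1)∈J2 [5;3;1]
L+ [6;3;1]
L+ [7;3;1]
R(2,4)∈J1 [7;4;1]
L+ [8;4;1]
PS(2,6)∈J2 [8;4;2]
R(7,2)∈J1 [8;5;2]
P(5,1)∈J1 [8;6;2]
L+ [9;6;2]
PS(1,4)∈J2 [9;6;3]
P(8,4)∈J1 [9;7;3]
mobility = 24 − 14 − 3 = 7

M = 7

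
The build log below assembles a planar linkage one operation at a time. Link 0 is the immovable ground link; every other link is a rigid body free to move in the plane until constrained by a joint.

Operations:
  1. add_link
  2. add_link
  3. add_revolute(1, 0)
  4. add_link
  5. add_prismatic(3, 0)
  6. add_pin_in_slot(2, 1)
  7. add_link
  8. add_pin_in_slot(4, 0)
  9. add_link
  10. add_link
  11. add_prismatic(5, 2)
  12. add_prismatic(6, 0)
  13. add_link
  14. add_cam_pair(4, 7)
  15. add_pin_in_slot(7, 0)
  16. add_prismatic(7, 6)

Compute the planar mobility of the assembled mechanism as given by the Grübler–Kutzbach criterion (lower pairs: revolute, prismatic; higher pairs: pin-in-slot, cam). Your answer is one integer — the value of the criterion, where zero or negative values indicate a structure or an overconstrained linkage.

M = 7

(L,J1,J2)=(1,0,0); link0 fixed
link1: (2,0,0)
link2: (3,0,0)
R 1-0 [J1]: (3,1,0)
link3: (4,1,0)
P 3-0 [J1]: (4,2,0)
PS 2-1 [J2]: (4,2,1)
link4: (5,2,1)
PS 4-0 [J2]: (5,2,2)
link5: (6,2,2)
link6: (7,2,2)
P 5-2 [J1]: (7,3,2)
P 6-0 [J1]: (7,4,2)
link7: (8,4,2)
C 4-7 [J2]: (8,4,3)
PS 7-0 [J2]: (8,4,4)
P 7-6 [J1]: (8,5,4)
Grübler: 3·7 − 2·5 − 4 = 7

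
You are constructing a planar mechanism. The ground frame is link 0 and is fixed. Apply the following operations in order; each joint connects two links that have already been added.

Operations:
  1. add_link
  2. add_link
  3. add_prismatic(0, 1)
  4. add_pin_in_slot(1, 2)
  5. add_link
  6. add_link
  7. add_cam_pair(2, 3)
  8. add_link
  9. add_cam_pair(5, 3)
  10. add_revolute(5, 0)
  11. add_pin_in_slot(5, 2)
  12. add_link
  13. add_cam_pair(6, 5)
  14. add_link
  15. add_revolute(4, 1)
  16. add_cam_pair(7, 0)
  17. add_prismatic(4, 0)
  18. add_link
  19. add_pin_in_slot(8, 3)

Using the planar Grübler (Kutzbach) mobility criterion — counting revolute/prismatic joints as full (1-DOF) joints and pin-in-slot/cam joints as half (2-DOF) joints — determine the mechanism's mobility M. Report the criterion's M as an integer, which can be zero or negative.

M = 9

ground; <1,0,0>
#1 <2,0,0>
#2 <3,0,0>
P:0↔1 J1 <3,1,0>
PS:1↔2 J2 <3,1,1>
#3 <4,1,1>
#4 <5,1,1>
C:2↔3 J2 <5,1,2>
#5 <6,1,2>
C:5↔3 J2 <6,1,3>
R:5↔0 J1 <6,2,3>
PS:5↔2 J2 <6,2,4>
#6 <7,2,4>
C:6↔5 J2 <7,2,5>
#7 <8,2,5>
R:4↔1 J1 <8,3,5>
C:7↔0 J2 <8,3,6>
P:4↔0 J1 <8,4,6>
#8 <9,4,6>
PS:8↔3 J2 <9,4,7>
3×8 − 2×4 − 1×7 = 9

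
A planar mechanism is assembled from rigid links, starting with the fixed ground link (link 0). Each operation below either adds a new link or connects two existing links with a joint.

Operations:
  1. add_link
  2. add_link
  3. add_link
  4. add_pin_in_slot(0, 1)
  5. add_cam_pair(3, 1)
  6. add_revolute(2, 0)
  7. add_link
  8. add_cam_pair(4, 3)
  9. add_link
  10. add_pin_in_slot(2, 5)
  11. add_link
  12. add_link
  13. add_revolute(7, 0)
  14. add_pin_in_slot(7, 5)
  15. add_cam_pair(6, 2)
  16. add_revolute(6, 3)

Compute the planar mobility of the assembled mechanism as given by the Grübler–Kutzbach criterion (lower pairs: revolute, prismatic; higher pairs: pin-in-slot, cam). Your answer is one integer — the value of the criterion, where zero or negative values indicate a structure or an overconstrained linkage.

link 0 = ground. State L|J1|J2 = 1|0|0
+link1  2|0|0
+link2  3|0|0
+link3  4|0|0
PS(0,1) f=2→J2  4|0|1
C(3,1) f=2→J2  4|0|2
R(2,0) f=1→J1  4|1|2
+link4  5|1|2
C(4,3) f=2→J2  5|1|3
+link5  6|1|3
PS(2,5) f=2→J2  6|1|4
+link6  7|1|4
+link7  8|1|4
R(7,0) f=1→J1  8|2|4
PS(7,5) f=2→J2  8|2|5
C(6,2) f=2→J2  8|2|6
R(6,3) f=1→J1  8|3|6
M = 3(8−1)−2·3−6 = 21−6−6 = 9

M = 9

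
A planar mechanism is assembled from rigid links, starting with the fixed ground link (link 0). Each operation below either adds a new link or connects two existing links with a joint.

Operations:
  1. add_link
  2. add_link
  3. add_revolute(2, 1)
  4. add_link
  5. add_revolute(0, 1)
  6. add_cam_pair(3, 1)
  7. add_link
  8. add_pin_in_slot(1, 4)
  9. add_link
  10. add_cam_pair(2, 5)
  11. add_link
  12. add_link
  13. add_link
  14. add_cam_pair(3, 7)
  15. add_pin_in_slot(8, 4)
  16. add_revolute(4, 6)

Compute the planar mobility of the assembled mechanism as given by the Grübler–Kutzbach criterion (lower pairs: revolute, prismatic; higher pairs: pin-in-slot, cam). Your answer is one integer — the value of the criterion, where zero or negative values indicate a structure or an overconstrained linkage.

ground; <1,0,0>
#1 <2,0,0>
#2 <3,0,0>
R:2↔1 J1 <3,1,0>
#3 <4,1,0>
R:0↔1 J1 <4,2,0>
C:3↔1 J2 <4,2,1>
#4 <5,2,1>
PS:1↔4 J2 <5,2,2>
#5 <6,2,2>
C:2↔5 J2 <6,2,3>
#6 <7,2,3>
#7 <8,2,3>
#8 <9,2,3>
C:3↔7 J2 <9,2,4>
PS:8↔4 J2 <9,2,5>
R:4↔6 J1 <9,3,5>
3×8 − 2×3 − 1×5 = 13

M = 13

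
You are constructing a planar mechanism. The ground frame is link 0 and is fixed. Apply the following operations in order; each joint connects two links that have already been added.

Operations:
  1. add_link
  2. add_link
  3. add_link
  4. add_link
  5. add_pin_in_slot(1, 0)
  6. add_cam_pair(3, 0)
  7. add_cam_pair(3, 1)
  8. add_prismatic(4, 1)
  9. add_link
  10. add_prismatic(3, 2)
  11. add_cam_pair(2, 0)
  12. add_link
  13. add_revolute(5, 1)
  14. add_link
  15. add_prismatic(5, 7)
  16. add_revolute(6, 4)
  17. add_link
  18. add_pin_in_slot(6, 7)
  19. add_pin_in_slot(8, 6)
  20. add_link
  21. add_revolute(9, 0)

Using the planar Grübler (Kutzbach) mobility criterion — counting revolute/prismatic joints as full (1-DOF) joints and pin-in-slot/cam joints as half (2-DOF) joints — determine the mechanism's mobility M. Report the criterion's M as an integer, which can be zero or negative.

M = 9

L=1 J1=0 J2=0
add link → L=2 J1=0 J2=0
add link → L=3 J1=0 J2=0
add link → L=4 J1=0 J2=0
add link → L=5 J1=0 J2=0
PS@1,0 dof=2 J2 → L=5 J1=0 J2=1
C@3,0 dof=2 J2 → L=5 J1=0 J2=2
C@3,1 dof=2 J2 → L=5 J1=0 J2=3
P@4,1 dof=1 J1 → L=5 J1=1 J2=3
add link → L=6 J1=1 J2=3
P@3,2 dof=1 J1 → L=6 J1=2 J2=3
C@2,0 dof=2 J2 → L=6 J1=2 J2=4
add link → L=7 J1=2 J2=4
R@5,1 dof=1 J1 → L=7 J1=3 J2=4
add link → L=8 J1=3 J2=4
P@5,7 dof=1 J1 → L=8 J1=4 J2=4
R@6,4 dof=1 J1 → L=8 J1=5 J2=4
add link → L=9 J1=5 J2=4
PS@6,7 dof=2 J2 → L=9 J1=5 J2=5
PS@8,6 dof=2 J2 → L=9 J1=5 J2=6
add link → L=10 J1=5 J2=6
R@9,0 dof=1 J1 → L=10 J1=6 J2=6
M=3(L−1)−2J1−J2=3·9−2·6−6=9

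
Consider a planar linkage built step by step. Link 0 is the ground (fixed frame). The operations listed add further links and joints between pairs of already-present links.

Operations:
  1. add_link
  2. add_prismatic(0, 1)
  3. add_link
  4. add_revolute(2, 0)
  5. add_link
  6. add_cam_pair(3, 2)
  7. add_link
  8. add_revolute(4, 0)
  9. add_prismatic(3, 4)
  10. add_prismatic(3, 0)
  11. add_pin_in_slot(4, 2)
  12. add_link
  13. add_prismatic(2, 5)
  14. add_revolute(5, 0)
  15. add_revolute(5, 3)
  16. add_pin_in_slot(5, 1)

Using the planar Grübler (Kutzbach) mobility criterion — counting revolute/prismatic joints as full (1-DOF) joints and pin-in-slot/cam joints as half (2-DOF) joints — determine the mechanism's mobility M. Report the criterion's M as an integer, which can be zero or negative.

M = -4

[1;0;0] (link 0 is ground)
L+ [2;0;0]
P(0,1)∈J1 [2;1;0]
L+ [3;1;0]
R(2,0)∈J1 [3;2;0]
L+ [4;2;0]
C(3,2)∈J2 [4;2;1]
L+ [5;2;1]
R(4,0)∈J1 [5;3;1]
P(3,4)∈J1 [5;4;1]
P(3,0)∈J1 [5;5;1]
PS(4,2)∈J2 [5;5;2]
L+ [6;5;2]
P(2,5)∈J1 [6;6;2]
R(5,0)∈J1 [6;7;2]
R(5,3)∈J1 [6;8;2]
PS(5,1)∈J2 [6;8;3]
mobility = 15 − 16 − 3 = -4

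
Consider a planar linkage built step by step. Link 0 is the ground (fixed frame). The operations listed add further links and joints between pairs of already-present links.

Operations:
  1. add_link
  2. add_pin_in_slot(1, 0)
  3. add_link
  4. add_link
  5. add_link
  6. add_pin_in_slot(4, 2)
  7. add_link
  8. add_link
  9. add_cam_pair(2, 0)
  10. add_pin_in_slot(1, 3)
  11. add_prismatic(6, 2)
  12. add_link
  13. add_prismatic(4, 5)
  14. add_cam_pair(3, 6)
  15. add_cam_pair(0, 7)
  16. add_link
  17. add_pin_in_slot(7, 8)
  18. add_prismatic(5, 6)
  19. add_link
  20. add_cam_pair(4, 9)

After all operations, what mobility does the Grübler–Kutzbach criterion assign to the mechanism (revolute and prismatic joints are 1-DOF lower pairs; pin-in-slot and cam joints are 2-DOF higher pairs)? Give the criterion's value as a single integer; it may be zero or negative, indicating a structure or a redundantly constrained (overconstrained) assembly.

M = 13

link 0 = ground. State L|J1|J2 = 1|0|0
+link1  2|0|0
PS(1,0) f=2→J2  2|0|1
+link2  3|0|1
+link3  4|0|1
+link4  5|0|1
PS(4,2) f=2→J2  5|0|2
+link5  6|0|2
+link6  7|0|2
C(2,0) f=2→J2  7|0|3
PS(1,3) f=2→J2  7|0|4
P(6,2) f=1→J1  7|1|4
+link7  8|1|4
P(4,5) f=1→J1  8|2|4
C(3,6) f=2→J2  8|2|5
C(0,7) f=2→J2  8|2|6
+link8  9|2|6
PS(7,8) f=2→J2  9|2|7
P(5,6) f=1→J1  9|3|7
+link9  10|3|7
C(4,9) f=2→J2  10|3|8
M = 3(10−1)−2·3−8 = 27−6−8 = 13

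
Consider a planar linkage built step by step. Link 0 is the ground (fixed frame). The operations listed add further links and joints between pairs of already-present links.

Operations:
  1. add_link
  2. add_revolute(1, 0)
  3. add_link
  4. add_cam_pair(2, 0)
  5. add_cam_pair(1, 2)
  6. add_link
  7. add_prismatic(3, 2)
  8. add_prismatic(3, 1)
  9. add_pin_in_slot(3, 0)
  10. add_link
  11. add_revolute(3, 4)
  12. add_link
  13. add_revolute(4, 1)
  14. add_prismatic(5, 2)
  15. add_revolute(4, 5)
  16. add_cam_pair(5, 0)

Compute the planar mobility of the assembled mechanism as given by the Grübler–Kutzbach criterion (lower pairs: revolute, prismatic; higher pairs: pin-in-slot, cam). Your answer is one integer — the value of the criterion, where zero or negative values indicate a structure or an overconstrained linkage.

L=1 J1=0 J2=0
add link → L=2 J1=0 J2=0
R@1,0 dof=1 J1 → L=2 J1=1 J2=0
add link → L=3 J1=1 J2=0
C@2,0 dof=2 J2 → L=3 J1=1 J2=1
C@1,2 dof=2 J2 → L=3 J1=1 J2=2
add link → L=4 J1=1 J2=2
P@3,2 dof=1 J1 → L=4 J1=2 J2=2
P@3,1 dof=1 J1 → L=4 J1=3 J2=2
PS@3,0 dof=2 J2 → L=4 J1=3 J2=3
add link → L=5 J1=3 J2=3
R@3,4 dof=1 J1 → L=5 J1=4 J2=3
add link → L=6 J1=4 J2=3
R@4,1 dof=1 J1 → L=6 J1=5 J2=3
P@5,2 dof=1 J1 → L=6 J1=6 J2=3
R@4,5 dof=1 J1 → L=6 J1=7 J2=3
C@5,0 dof=2 J2 → L=6 J1=7 J2=4
M=3(L−1)−2J1−J2=3·5−2·7−4=-3

M = -3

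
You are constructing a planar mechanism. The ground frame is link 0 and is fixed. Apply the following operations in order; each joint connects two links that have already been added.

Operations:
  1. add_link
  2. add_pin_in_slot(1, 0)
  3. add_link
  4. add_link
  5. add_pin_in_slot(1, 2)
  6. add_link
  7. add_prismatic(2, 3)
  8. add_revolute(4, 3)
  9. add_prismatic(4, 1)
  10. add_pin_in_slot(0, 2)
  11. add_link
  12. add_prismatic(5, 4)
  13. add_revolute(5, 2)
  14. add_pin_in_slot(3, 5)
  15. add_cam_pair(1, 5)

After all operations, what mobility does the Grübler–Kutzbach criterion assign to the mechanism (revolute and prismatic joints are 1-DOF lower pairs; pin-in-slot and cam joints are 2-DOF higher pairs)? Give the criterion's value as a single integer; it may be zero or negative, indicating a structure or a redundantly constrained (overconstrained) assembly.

ground; <1,0,0>
#1 <2,0,0>
PS:1↔0 J2 <2,0,1>
#2 <3,0,1>
#3 <4,0,1>
PS:1↔2 J2 <4,0,2>
#4 <5,0,2>
P:2↔3 J1 <5,1,2>
R:4↔3 J1 <5,2,2>
P:4↔1 J1 <5,3,2>
PS:0↔2 J2 <5,3,3>
#5 <6,3,3>
P:5↔4 J1 <6,4,3>
R:5↔2 J1 <6,5,3>
PS:3↔5 J2 <6,5,4>
C:1↔5 J2 <6,5,5>
3×5 − 2×5 − 1×5 = 0

M = 0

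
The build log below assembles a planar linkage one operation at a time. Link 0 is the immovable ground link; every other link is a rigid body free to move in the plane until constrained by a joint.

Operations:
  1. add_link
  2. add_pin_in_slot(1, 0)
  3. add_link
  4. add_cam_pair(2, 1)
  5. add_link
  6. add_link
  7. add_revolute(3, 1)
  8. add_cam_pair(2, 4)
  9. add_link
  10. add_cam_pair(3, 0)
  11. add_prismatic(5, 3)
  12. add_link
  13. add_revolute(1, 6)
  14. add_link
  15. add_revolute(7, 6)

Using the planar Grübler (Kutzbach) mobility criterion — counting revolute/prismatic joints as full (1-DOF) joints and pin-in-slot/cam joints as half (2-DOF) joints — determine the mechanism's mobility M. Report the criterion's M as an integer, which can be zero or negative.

M = 9

(L,J1,J2)=(1,0,0); link0 fixed
link1: (2,0,0)
PS 1-0 [J2]: (2,0,1)
link2: (3,0,1)
C 2-1 [J2]: (3,0,2)
link3: (4,0,2)
link4: (5,0,2)
R 3-1 [J1]: (5,1,2)
C 2-4 [J2]: (5,1,3)
link5: (6,1,3)
C 3-0 [J2]: (6,1,4)
P 5-3 [J1]: (6,2,4)
link6: (7,2,4)
R 1-6 [J1]: (7,3,4)
link7: (8,3,4)
R 7-6 [J1]: (8,4,4)
Grübler: 3·7 − 2·4 − 4 = 9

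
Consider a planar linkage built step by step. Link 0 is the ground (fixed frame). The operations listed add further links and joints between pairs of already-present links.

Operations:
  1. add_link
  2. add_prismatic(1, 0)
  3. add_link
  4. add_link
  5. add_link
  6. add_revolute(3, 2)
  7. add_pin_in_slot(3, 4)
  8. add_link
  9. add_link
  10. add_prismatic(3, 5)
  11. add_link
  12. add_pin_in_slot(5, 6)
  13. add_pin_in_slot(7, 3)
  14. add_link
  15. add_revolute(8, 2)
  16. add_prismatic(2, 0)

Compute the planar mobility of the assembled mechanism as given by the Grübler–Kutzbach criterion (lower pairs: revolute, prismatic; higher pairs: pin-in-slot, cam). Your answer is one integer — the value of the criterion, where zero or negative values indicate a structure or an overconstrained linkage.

M = 11

[1;0;0] (link 0 is ground)
L+ [2;0;0]
P(1,0)∈J1 [2;1;0]
L+ [3;1;0]
L+ [4;1;0]
L+ [5;1;0]
R(3,2)∈J1 [5;2;0]
PS(3,4)∈J2 [5;2;1]
L+ [6;2;1]
L+ [7;2;1]
P(3,5)∈J1 [7;3;1]
L+ [8;3;1]
PS(5,6)∈J2 [8;3;2]
PS(7,3)∈J2 [8;3;3]
L+ [9;3;3]
R(8,2)∈J1 [9;4;3]
P(2,0)∈J1 [9;5;3]
mobility = 24 − 10 − 3 = 11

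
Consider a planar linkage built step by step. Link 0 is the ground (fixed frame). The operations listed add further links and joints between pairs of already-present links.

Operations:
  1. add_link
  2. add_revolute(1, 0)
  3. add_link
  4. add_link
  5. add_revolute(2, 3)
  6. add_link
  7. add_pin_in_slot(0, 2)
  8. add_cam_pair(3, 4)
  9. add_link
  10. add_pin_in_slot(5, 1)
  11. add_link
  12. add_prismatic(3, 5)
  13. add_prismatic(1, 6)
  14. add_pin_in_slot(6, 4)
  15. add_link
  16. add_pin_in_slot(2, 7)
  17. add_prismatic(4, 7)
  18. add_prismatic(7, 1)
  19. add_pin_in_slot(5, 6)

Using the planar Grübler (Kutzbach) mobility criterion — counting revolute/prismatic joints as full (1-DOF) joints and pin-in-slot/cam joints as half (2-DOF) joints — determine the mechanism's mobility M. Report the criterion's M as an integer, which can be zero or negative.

ground; <1,0,0>
#1 <2,0,0>
R:1↔0 J1 <2,1,0>
#2 <3,1,0>
#3 <4,1,0>
R:2↔3 J1 <4,2,0>
#4 <5,2,0>
PS:0↔2 J2 <5,2,1>
C:3↔4 J2 <5,2,2>
#5 <6,2,2>
PS:5↔1 J2 <6,2,3>
#6 <7,2,3>
P:3↔5 J1 <7,3,3>
P:1↔6 J1 <7,4,3>
PS:6↔4 J2 <7,4,4>
#7 <8,4,4>
PS:2↔7 J2 <8,4,5>
P:4↔7 J1 <8,5,5>
P:7↔1 J1 <8,6,5>
PS:5↔6 J2 <8,6,6>
3×7 − 2×6 − 1×6 = 3

M = 3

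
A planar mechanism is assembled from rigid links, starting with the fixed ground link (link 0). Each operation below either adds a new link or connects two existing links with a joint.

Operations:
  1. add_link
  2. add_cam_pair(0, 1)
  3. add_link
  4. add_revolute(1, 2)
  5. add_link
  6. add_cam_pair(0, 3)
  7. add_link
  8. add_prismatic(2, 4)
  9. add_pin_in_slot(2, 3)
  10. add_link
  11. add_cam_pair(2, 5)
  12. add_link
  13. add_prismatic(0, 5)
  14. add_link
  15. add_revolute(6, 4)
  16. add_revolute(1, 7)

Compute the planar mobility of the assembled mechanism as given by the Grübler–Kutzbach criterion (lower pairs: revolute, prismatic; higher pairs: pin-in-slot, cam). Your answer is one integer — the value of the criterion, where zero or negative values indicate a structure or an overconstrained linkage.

M = 7

(L,J1,J2)=(1,0,0); link0 fixed
link1: (2,0,0)
C 0-1 [J2]: (2,0,1)
link2: (3,0,1)
R 1-2 [J1]: (3,1,1)
link3: (4,1,1)
C 0-3 [J2]: (4,1,2)
link4: (5,1,2)
P 2-4 [J1]: (5,2,2)
PS 2-3 [J2]: (5,2,3)
link5: (6,2,3)
C 2-5 [J2]: (6,2,4)
link6: (7,2,4)
P 0-5 [J1]: (7,3,4)
link7: (8,3,4)
R 6-4 [J1]: (8,4,4)
R 1-7 [J1]: (8,5,4)
Grübler: 3·7 − 2·5 − 4 = 7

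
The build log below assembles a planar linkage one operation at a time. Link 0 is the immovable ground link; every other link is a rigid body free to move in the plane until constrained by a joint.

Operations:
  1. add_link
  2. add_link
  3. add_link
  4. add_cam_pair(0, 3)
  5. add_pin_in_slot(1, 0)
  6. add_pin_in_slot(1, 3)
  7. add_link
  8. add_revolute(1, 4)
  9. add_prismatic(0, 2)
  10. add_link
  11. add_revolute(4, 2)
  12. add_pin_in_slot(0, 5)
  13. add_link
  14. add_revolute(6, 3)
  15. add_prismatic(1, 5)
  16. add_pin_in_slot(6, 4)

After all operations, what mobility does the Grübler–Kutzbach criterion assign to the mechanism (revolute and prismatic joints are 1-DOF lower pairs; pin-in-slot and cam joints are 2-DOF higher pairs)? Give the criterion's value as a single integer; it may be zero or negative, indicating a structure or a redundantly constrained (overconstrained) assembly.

link 0 = ground. State L|J1|J2 = 1|0|0
+link1  2|0|0
+link2  3|0|0
+link3  4|0|0
C(0,3) f=2→J2  4|0|1
PS(1,0) f=2→J2  4|0|2
PS(1,3) f=2→J2  4|0|3
+link4  5|0|3
R(1,4) f=1→J1  5|1|3
P(0,2) f=1→J1  5|2|3
+link5  6|2|3
R(4,2) f=1→J1  6|3|3
PS(0,5) f=2→J2  6|3|4
+link6  7|3|4
R(6,3) f=1→J1  7|4|4
P(1,5) f=1→J1  7|5|4
PS(6,4) f=2→J2  7|5|5
M = 3(7−1)−2·5−5 = 18−10−5 = 3

M = 3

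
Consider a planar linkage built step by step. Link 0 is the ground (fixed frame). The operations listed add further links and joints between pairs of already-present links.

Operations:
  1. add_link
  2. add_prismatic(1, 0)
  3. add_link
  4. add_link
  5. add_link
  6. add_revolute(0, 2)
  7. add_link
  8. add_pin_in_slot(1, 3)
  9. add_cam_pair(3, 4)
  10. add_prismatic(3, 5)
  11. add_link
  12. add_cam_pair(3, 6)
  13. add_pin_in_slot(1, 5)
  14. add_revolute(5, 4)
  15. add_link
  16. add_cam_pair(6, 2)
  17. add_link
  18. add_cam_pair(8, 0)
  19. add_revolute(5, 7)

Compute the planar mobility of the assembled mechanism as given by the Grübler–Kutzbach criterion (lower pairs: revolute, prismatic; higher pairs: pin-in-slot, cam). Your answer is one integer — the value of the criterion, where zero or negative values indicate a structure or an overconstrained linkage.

(L,J1,J2)=(1,0,0); link0 fixed
link1: (2,0,0)
P 1-0 [J1]: (2,1,0)
link2: (3,1,0)
link3: (4,1,0)
link4: (5,1,0)
R 0-2 [J1]: (5,2,0)
link5: (6,2,0)
PS 1-3 [J2]: (6,2,1)
C 3-4 [J2]: (6,2,2)
P 3-5 [J1]: (6,3,2)
link6: (7,3,2)
C 3-6 [J2]: (7,3,3)
PS 1-5 [J2]: (7,3,4)
R 5-4 [J1]: (7,4,4)
link7: (8,4,4)
C 6-2 [J2]: (8,4,5)
link8: (9,4,5)
C 8-0 [J2]: (9,4,6)
R 5-7 [J1]: (9,5,6)
Grübler: 3·8 − 2·5 − 6 = 8

M = 8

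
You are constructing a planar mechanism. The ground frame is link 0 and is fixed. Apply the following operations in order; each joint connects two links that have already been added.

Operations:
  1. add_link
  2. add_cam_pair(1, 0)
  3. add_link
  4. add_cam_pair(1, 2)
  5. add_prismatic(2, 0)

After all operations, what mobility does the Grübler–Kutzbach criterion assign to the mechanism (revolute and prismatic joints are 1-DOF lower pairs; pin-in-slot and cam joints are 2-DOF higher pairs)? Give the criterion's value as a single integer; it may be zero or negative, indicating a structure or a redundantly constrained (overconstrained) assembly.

L=1 J1=0 J2=0
add link → L=2 J1=0 J2=0
C@1,0 dof=2 J2 → L=2 J1=0 J2=1
add link → L=3 J1=0 J2=1
C@1,2 dof=2 J2 → L=3 J1=0 J2=2
P@2,0 dof=1 J1 → L=3 J1=1 J2=2
M=3(L−1)−2J1−J2=3·2−2·1−2=2

M = 2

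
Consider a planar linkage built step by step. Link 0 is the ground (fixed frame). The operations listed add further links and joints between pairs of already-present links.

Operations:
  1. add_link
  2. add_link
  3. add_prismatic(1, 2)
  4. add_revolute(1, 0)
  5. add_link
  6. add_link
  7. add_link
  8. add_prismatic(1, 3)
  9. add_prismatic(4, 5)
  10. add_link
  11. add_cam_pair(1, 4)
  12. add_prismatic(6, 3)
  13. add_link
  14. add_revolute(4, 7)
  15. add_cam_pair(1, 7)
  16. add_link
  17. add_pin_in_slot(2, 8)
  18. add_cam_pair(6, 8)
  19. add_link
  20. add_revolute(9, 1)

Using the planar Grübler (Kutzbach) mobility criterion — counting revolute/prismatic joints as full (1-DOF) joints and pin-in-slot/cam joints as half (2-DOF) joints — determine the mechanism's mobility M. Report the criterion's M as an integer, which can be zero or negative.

[1;0;0] (link 0 is ground)
L+ [2;0;0]
L+ [3;0;0]
P(1,2)∈J1 [3;1;0]
R(1,0)∈J1 [3;2;0]
L+ [4;2;0]
L+ [5;2;0]
L+ [6;2;0]
P(1,3)∈J1 [6;3;0]
P(4,5)∈J1 [6;4;0]
L+ [7;4;0]
C(1,4)∈J2 [7;4;1]
P(6,3)∈J1 [7;5;1]
L+ [8;5;1]
R(4,7)∈J1 [8;6;1]
C(1,7)∈J2 [8;6;2]
L+ [9;6;2]
PS(2,8)∈J2 [9;6;3]
C(6,8)∈J2 [9;6;4]
L+ [10;6;4]
R(9,1)∈J1 [10;7;4]
mobility = 27 − 14 − 4 = 9

M = 9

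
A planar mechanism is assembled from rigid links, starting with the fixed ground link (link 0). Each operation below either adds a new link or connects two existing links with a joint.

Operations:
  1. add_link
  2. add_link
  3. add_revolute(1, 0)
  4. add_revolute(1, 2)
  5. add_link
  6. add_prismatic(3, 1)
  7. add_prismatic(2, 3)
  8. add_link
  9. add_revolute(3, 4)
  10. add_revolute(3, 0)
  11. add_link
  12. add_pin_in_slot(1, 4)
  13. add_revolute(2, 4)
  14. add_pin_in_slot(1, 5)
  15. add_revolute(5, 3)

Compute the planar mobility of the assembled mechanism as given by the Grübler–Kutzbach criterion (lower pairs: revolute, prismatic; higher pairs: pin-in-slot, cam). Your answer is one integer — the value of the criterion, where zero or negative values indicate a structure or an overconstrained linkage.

ground; <1,0,0>
#1 <2,0,0>
#2 <3,0,0>
R:1↔0 J1 <3,1,0>
R:1↔2 J1 <3,2,0>
#3 <4,2,0>
P:3↔1 J1 <4,3,0>
P:2↔3 J1 <4,4,0>
#4 <5,4,0>
R:3↔4 J1 <5,5,0>
R:3↔0 J1 <5,6,0>
#5 <6,6,0>
PS:1↔4 J2 <6,6,1>
R:2↔4 J1 <6,7,1>
PS:1↔5 J2 <6,7,2>
R:5↔3 J1 <6,8,2>
3×5 − 2×8 − 1×2 = -3

M = -3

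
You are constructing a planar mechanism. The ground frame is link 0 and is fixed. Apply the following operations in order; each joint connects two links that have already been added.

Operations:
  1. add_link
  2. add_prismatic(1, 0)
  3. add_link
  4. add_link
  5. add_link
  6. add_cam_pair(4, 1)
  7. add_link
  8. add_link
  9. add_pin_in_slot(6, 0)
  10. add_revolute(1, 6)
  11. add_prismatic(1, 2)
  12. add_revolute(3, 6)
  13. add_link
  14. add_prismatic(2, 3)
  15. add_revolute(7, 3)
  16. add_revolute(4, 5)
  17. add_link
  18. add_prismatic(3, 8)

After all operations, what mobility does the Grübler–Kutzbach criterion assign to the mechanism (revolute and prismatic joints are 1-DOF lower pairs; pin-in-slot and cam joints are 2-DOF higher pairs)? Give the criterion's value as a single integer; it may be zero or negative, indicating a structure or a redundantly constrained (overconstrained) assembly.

M = 6

(L,J1,J2)=(1,0,0); link0 fixed
link1: (2,0,0)
P 1-0 [J1]: (2,1,0)
link2: (3,1,0)
link3: (4,1,0)
link4: (5,1,0)
C 4-1 [J2]: (5,1,1)
link5: (6,1,1)
link6: (7,1,1)
PS 6-0 [J2]: (7,1,2)
R 1-6 [J1]: (7,2,2)
P 1-2 [J1]: (7,3,2)
R 3-6 [J1]: (7,4,2)
link7: (8,4,2)
P 2-3 [J1]: (8,5,2)
R 7-3 [J1]: (8,6,2)
R 4-5 [J1]: (8,7,2)
link8: (9,7,2)
P 3-8 [J1]: (9,8,2)
Grübler: 3·8 − 2·8 − 2 = 6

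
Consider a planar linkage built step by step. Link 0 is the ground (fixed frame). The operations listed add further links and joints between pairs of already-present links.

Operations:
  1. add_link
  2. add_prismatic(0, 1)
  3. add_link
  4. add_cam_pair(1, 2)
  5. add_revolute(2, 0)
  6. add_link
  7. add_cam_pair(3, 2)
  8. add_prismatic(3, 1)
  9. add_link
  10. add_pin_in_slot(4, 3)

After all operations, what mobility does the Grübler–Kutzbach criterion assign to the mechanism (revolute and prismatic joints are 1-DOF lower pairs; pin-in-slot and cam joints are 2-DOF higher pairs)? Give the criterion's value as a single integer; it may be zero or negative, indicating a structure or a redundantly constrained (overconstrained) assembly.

[1;0;0] (link 0 is ground)
L+ [2;0;0]
P(0,1)∈J1 [2;1;0]
L+ [3;1;0]
C(1,2)∈J2 [3;1;1]
R(2,0)∈J1 [3;2;1]
L+ [4;2;1]
C(3,2)∈J2 [4;2;2]
P(3,1)∈J1 [4;3;2]
L+ [5;3;2]
PS(4,3)∈J2 [5;3;3]
mobility = 12 − 6 − 3 = 3

M = 3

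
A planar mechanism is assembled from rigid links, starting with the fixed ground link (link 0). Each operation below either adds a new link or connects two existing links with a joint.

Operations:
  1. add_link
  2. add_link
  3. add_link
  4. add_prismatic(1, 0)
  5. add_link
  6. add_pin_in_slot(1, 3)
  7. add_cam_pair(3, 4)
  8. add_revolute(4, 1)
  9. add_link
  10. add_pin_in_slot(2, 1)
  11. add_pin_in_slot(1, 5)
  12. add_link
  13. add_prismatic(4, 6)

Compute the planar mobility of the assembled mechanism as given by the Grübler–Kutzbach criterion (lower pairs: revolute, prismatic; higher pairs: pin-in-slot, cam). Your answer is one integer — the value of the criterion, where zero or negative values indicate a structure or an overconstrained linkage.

M = 8

L=1 J1=0 J2=0
add link → L=2 J1=0 J2=0
add link → L=3 J1=0 J2=0
add link → L=4 J1=0 J2=0
P@1,0 dof=1 J1 → L=4 J1=1 J2=0
add link → L=5 J1=1 J2=0
PS@1,3 dof=2 J2 → L=5 J1=1 J2=1
C@3,4 dof=2 J2 → L=5 J1=1 J2=2
R@4,1 dof=1 J1 → L=5 J1=2 J2=2
add link → L=6 J1=2 J2=2
PS@2,1 dof=2 J2 → L=6 J1=2 J2=3
PS@1,5 dof=2 J2 → L=6 J1=2 J2=4
add link → L=7 J1=2 J2=4
P@4,6 dof=1 J1 → L=7 J1=3 J2=4
M=3(L−1)−2J1−J2=3·6−2·3−4=8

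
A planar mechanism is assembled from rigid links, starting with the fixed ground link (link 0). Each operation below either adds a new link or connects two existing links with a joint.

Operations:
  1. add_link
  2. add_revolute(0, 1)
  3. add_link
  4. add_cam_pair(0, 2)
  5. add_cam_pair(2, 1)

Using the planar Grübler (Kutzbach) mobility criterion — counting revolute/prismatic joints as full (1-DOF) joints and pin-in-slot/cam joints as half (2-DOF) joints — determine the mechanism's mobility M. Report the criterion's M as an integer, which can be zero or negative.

M = 2

ground; <1,0,0>
#1 <2,0,0>
R:0↔1 J1 <2,1,0>
#2 <3,1,0>
C:0↔2 J2 <3,1,1>
C:2↔1 J2 <3,1,2>
3×2 − 2×1 − 1×2 = 2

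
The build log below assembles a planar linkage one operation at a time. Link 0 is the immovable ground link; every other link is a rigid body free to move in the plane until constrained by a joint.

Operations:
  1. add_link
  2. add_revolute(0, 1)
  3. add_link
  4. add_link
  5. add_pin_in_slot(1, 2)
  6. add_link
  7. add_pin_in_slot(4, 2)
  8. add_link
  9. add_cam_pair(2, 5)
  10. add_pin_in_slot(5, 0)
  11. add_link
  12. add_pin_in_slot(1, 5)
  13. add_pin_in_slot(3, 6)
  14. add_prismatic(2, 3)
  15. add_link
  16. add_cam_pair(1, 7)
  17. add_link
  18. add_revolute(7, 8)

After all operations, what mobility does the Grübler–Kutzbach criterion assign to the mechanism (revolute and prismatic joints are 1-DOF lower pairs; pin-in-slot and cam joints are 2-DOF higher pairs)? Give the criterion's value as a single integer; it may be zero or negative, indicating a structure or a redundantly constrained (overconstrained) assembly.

M = 11

link 0 = ground. State L|J1|J2 = 1|0|0
+link1  2|0|0
R(0,1) f=1→J1  2|1|0
+link2  3|1|0
+link3  4|1|0
PS(1,2) f=2→J2  4|1|1
+link4  5|1|1
PS(4,2) f=2→J2  5|1|2
+link5  6|1|2
C(2,5) f=2→J2  6|1|3
PS(5,0) f=2→J2  6|1|4
+link6  7|1|4
PS(1,5) f=2→J2  7|1|5
PS(3,6) f=2→J2  7|1|6
P(2,3) f=1→J1  7|2|6
+link7  8|2|6
C(1,7) f=2→J2  8|2|7
+link8  9|2|7
R(7,8) f=1→J1  9|3|7
M = 3(9−1)−2·3−7 = 24−6−7 = 11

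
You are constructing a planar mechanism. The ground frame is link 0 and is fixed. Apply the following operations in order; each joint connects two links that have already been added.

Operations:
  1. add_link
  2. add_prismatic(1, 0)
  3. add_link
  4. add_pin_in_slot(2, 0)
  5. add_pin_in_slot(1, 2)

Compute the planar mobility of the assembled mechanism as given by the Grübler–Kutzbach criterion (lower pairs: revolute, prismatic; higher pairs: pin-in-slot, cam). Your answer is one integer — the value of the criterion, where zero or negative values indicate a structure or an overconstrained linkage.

M = 2

L=1 J1=0 J2=0
add link → L=2 J1=0 J2=0
P@1,0 dof=1 J1 → L=2 J1=1 J2=0
add link → L=3 J1=1 J2=0
PS@2,0 dof=2 J2 → L=3 J1=1 J2=1
PS@1,2 dof=2 J2 → L=3 J1=1 J2=2
M=3(L−1)−2J1−J2=3·2−2·1−2=2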